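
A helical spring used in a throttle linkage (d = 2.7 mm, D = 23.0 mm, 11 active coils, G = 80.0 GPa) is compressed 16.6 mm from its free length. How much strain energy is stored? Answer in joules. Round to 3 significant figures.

k = Gd⁴/(8D³N_a) = (80.0×10³)(2.7⁴)/(8·23.0³·11) = 3.9708 N/mm
U = ½kδ² = 0.5 × 3.9708 × 16.6² = 547.1 N·mm = 0.5471 J

0.547 J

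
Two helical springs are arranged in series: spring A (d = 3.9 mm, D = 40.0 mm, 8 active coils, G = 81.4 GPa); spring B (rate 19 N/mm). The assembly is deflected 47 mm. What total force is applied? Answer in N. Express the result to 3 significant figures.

174 N

k_A = Gd⁴/(8D³N_a) = (81.4×10³)(3.9⁴)/(8·40.0³·8) = 4.5975 N/mm
Series: 1/k_eq = 1/4.5975 + 1/19 = 0.27014; k_eq = 3.7018 N/mm
F = k_eq·δ = 3.7018·47 = 173.98 N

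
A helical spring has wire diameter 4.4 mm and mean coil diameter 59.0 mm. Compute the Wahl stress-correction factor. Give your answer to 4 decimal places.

1.1063

C = D/d = 59.0/4.4 = 13.4091
K_W = (4C−1)/(4C−4) + 0.615/C = 52.636/49.636 + 0.0459 = 1.1063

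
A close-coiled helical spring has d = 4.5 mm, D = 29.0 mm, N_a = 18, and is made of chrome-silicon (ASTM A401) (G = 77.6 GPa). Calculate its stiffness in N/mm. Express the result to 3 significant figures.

9.06 N/mm

k = Gd⁴/(8D³N_a) = (77.6×10³ × 4.5⁴) / (8 × 29.0³ × 18)
  = 3.18208e+07 / 3.51202e+06 = 9.0606 N/mm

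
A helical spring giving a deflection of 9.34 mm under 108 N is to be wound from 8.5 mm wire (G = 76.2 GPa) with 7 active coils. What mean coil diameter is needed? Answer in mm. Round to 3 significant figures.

85.0 mm

Required rate k = F/δ = 108/9.34 = 11.563 N/mm
D = (Gd⁴/(8N_a·k))^(1/3) = (76.2×10³·8.5⁴/(8·7·11.563))^(1/3)
  = (614279)^(1/3) = 85.0071 mm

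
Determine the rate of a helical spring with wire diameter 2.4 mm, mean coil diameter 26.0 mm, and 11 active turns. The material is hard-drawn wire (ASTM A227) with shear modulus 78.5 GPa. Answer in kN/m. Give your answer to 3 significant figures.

1.68 kN/m

k = Gd⁴/(8D³N_a) = (78.5×10³ × 2.4⁴) / (8 × 26.0³ × 11)
  = 2.60444e+06 / 1.54669e+06 = 1.6839 N/mm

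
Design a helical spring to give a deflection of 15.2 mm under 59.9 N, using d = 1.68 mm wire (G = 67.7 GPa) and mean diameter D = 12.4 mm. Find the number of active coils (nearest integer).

9

Required rate k = F/δ = 59.9/15.2 = 3.9408 N/mm
N_a = Gd⁴/(8D³k) = (67.7×10³ × 1.68⁴)/(8 × 12.4³ × 3.9408)
    = 539294 / 60108.8 = 8.972 → 9 coils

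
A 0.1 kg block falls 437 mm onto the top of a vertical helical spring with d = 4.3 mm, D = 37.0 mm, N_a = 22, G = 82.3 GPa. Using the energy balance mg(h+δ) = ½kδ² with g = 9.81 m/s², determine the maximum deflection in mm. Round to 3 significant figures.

16.8 mm

k = Gd⁴/(8D³N_a) = (82.3×10³)(4.3⁴)/(8·37.0³·22) = 3.1561 N/mm
W = mg = 0.1 × 9.81 = 0.981 N
½kδ² − Wδ − Wh = 0 → δ = (W + √(W² + 2kWh))/k
δ = (0.981 + √(0.96236 + 2706.05))/3.1561 = (0.981 + 52.029)/3.1561 = 16.796 mm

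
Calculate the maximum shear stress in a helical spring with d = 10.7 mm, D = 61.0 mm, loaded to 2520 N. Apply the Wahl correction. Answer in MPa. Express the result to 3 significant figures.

405 MPa

Spring index C = D/d = 61.0/10.7 = 5.7009
K_W = (4C−1)/(4C−4) + 0.615/C = 21.804/18.804 + 0.1079 = 1.2674
τ₀ = 8FD/(πd³) = 8·2520·61.0/(π·10.7³) = 1.22976e+06/3848.6 = 319.54 MPa
τ_max = K·τ₀ = 1.2674 × 319.54 = 404.99 MPa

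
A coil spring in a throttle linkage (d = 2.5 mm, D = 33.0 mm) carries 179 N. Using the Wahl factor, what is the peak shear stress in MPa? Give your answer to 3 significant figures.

1070 MPa

Spring index C = D/d = 33.0/2.5 = 13.2000
K_W = (4C−1)/(4C−4) + 0.615/C = 51.800/48.800 + 0.0466 = 1.1081
τ₀ = 8FD/(πd³) = 8·179·33.0/(π·2.5³) = 47256/49.087 = 962.69 MPa
τ_max = K·τ₀ = 1.1081 × 962.69 = 1066.7 MPa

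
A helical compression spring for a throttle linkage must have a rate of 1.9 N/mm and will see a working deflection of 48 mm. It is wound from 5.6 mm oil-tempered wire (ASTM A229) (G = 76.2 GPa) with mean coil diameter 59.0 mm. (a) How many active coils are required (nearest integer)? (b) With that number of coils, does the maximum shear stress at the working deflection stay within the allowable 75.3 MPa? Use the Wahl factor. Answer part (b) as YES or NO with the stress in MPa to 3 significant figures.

(a) 24 coils; (b) NO, τ_max = 88.7 MPa

N_a = Gd⁴/(8D³k) = (76.2×10³)(5.6⁴)/(8·59.0³·1.9) = 24.01 → N_a = 24
Actual rate k = Gd⁴/(8D³·24) = 1.9004 N/mm
Working load F = kδ = 1.9004·48 = 91.22 N
C = 59.0/5.6 = 10.5357; K_W = (4C−1)/(4C−4)+0.615/C = 1.1370
τ_max = K_W·8FD/(πd³) = 1.1370·78.04 = 88.734 MPa
τ_max > 75.3 MPa → exceeds allowable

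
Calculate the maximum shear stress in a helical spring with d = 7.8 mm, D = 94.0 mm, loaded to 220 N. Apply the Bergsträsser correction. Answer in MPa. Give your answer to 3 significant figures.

Spring index C = D/d = 94.0/7.8 = 12.0513
K_B = (4C+2)/(4C−3) = 50.205/45.205 = 1.1106
τ₀ = 8FD/(πd³) = 8·220·94.0/(π·7.8³) = 165440/1490.8 = 110.97 MPa
τ_max = K·τ₀ = 1.1106 × 110.97 = 123.24 MPa

123 MPa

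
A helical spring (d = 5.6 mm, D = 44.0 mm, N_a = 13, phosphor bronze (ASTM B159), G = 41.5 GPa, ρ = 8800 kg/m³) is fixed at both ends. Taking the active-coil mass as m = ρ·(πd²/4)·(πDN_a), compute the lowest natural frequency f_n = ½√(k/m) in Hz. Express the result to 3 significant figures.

54.4 Hz

k = Gd⁴/(8D³N_a) = (41.5×10³)(5.6⁴)/(8·44.0³·13) = 4.6069 N/mm = 4606.9 N/m
Wire length L = πDN_a = π·44.0·13 = 1797 mm
m = ρ·(πd²/4)·L = 8800 × 24.63×10⁻⁶ m² × 1.797 m = 0.38949 kg
f_n = ½√(k/m) = 0.5·√(4606.9/0.38949) = 0.5·√(11828) = 54.378 Hz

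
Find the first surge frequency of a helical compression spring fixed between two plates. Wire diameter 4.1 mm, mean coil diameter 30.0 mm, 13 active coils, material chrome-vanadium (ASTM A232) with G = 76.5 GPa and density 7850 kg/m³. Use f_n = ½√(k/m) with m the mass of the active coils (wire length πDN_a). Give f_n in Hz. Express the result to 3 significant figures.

k = Gd⁴/(8D³N_a) = (76.5×10³)(4.1⁴)/(8·30.0³·13) = 7.6984 N/mm = 7698.4 N/m
Wire length L = πDN_a = π·30.0·13 = 1225.2 mm
m = ρ·(πd²/4)·L = 7850 × 13.203×10⁻⁶ m² × 1.2252 m = 0.12698 kg
f_n = ½√(k/m) = 0.5·√(7698.4/0.12698) = 0.5·√(60626) = 123.11 Hz

123 Hz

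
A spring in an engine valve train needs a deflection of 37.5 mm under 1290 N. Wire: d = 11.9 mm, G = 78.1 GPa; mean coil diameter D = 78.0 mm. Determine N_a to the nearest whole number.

Required rate k = F/δ = 1290/37.5 = 34.4 N/mm
N_a = Gd⁴/(8D³k) = (78.1×10³ × 11.9⁴)/(8 × 78.0³ × 34.4)
    = 1.56617e+09 / 1.30597e+08 = 11.99 → 12 coils

12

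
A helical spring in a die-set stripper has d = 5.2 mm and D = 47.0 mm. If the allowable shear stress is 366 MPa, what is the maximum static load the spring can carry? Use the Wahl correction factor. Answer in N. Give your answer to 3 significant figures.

C = D/d = 47.0/5.2 = 9.0385
K_W = (4C−1)/(4C−4) + 0.615/C = 35.154/32.154 + 0.0680 = 1.1613
τ_max = K·8FD/(πd³) → F_max = τ_allow·πd³/(8DK)
F_max = 366·π·5.2³/(8·47.0·1.1613) = 1.6167e+05/436.67 = 370.25 N

370 N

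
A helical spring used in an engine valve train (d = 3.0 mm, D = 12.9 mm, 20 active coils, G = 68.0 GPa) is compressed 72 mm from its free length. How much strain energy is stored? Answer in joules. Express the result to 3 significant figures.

41.6 J

k = Gd⁴/(8D³N_a) = (68.0×10³)(3.0⁴)/(8·12.9³·20) = 16.036 N/mm
U = ½kδ² = 0.5 × 16.036 × 72² = 41566 N·mm = 41.566 J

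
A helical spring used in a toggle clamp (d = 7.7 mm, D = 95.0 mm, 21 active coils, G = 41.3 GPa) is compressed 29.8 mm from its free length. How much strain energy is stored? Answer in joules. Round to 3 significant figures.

k = Gd⁴/(8D³N_a) = (41.3×10³)(7.7⁴)/(8·95.0³·21) = 1.0079 N/mm
U = ½kδ² = 0.5 × 1.0079 × 29.8² = 447.54 N·mm = 0.44754 J

0.448 J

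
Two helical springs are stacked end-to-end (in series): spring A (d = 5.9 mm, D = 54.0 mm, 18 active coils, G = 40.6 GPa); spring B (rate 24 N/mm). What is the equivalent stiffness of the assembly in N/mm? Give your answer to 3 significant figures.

1.99 N/mm

k_A = Gd⁴/(8D³N_a) = (40.6×10³)(5.9⁴)/(8·54.0³·18) = 2.1697 N/mm
Series: 1/k_eq = 1/2.1697 + 1/24 = 0.50257; k_eq = 1.9898 N/mm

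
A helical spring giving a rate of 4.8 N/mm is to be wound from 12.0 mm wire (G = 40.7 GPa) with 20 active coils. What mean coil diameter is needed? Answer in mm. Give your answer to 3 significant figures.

103 mm

D = (Gd⁴/(8N_a·k))^(1/3) = (40.7×10³·12.0⁴/(8·20·4.8))^(1/3)
  = (1.0989e+06)^(1/3) = 103.1936 mm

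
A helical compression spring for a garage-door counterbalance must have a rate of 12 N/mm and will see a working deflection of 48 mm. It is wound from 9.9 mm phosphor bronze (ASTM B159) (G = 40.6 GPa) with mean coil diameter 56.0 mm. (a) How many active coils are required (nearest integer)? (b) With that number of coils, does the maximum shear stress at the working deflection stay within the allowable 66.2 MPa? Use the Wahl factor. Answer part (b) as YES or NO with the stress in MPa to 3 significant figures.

(a) 23 coils; (b) NO, τ_max = 108 MPa

N_a = Gd⁴/(8D³k) = (40.6×10³)(9.9⁴)/(8·56.0³·12) = 23.13 → N_a = 23
Actual rate k = Gd⁴/(8D³·23) = 12.069 N/mm
Working load F = kδ = 12.069·48 = 579.33 N
C = 56.0/9.9 = 5.6566; K_W = (4C−1)/(4C−4)+0.615/C = 1.2698
τ_max = K_W·8FD/(πd³) = 1.2698·85.143 = 108.11 MPa
τ_max > 66.2 MPa → exceeds allowable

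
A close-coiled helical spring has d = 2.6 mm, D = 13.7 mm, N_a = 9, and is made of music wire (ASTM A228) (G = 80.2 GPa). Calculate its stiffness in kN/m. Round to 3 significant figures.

19.8 kN/m

k = Gd⁴/(8D³N_a) = (80.2×10³ × 2.6⁴) / (8 × 13.7³ × 9)
  = 3.66495e+06 / 185137 = 19.796 N/mm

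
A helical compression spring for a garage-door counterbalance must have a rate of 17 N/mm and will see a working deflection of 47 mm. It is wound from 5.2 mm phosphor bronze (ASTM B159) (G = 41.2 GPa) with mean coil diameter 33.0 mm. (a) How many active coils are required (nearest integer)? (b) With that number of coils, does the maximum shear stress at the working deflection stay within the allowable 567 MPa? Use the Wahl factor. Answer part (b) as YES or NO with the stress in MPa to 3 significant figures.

N_a = Gd⁴/(8D³k) = (41.2×10³)(5.2⁴)/(8·33.0³·17) = 6.164 → N_a = 6
Actual rate k = Gd⁴/(8D³·6) = 17.463 N/mm
Working load F = kδ = 17.463·47 = 820.78 N
C = 33.0/5.2 = 6.3462; K_W = (4C−1)/(4C−4)+0.615/C = 1.2372
τ_max = K_W·8FD/(πd³) = 1.2372·490.53 = 606.89 MPa
τ_max > 567 MPa → exceeds allowable

(a) 6 coils; (b) NO, τ_max = 607 MPa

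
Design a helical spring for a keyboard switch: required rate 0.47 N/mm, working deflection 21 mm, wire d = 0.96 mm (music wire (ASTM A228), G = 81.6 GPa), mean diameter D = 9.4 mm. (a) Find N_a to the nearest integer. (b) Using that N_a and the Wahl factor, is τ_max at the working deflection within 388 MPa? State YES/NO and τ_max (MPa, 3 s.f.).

(a) 22 coils; (b) YES, τ_max = 309 MPa

N_a = Gd⁴/(8D³k) = (81.6×10³)(0.96⁴)/(8·9.4³·0.47) = 22.19 → N_a = 22
Actual rate k = Gd⁴/(8D³·22) = 0.47411 N/mm
Working load F = kδ = 0.47411·21 = 9.9563 N
C = 9.4/0.96 = 9.7917; K_W = (4C−1)/(4C−4)+0.615/C = 1.1481
τ_max = K_W·8FD/(πd³) = 1.1481·269.37 = 309.27 MPa
τ_max ≤ 388 MPa → acceptable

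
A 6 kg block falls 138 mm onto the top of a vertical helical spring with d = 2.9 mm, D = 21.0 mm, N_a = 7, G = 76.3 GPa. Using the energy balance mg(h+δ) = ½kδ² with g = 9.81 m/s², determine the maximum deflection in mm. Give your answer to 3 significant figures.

45.6 mm

k = Gd⁴/(8D³N_a) = (76.3×10³)(2.9⁴)/(8·21.0³·7) = 10.406 N/mm
W = mg = 6 × 9.81 = 58.86 N
½kδ² − Wδ − Wh = 0 → δ = (W + √(W² + 2kWh))/k
δ = (58.86 + √(3464.5 + 169044))/10.406 = (58.86 + 415.34)/10.406 = 45.571 mm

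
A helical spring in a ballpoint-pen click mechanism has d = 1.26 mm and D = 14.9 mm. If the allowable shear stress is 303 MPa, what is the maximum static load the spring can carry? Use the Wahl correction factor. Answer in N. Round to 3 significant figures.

C = D/d = 14.9/1.26 = 11.8254
K_W = (4C−1)/(4C−4) + 0.615/C = 46.302/43.302 + 0.0520 = 1.1213
τ_max = K·8FD/(πd³) → F_max = τ_allow·πd³/(8DK)
F_max = 303·π·1.26³/(8·14.9·1.1213) = 1904.2/133.66 = 14.247 N

14.2 N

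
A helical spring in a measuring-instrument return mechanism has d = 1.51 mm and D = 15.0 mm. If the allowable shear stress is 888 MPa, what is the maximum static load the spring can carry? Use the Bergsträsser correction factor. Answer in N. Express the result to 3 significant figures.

70.5 N

C = D/d = 15.0/1.51 = 9.9338
K_B = (4C+2)/(4C−3) = 41.735/36.735 = 1.1361
τ_max = K·8FD/(πd³) → F_max = τ_allow·πd³/(8DK)
F_max = 888·π·1.51³/(8·15.0·1.1361) = 9604.9/136.33 = 70.452 N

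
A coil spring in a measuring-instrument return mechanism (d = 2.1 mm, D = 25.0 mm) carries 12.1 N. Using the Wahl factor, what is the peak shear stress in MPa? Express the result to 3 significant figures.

93.2 MPa

Spring index C = D/d = 25.0/2.1 = 11.9048
K_W = (4C−1)/(4C−4) + 0.615/C = 46.619/43.619 + 0.0517 = 1.1204
τ₀ = 8FD/(πd³) = 8·12.1·25.0/(π·2.1³) = 2420/29.094 = 83.178 MPa
τ_max = K·τ₀ = 1.1204 × 83.178 = 93.196 MPa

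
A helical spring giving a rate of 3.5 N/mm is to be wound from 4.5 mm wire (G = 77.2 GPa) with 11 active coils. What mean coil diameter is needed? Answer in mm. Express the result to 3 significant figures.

D = (Gd⁴/(8N_a·k))^(1/3) = (77.2×10³·4.5⁴/(8·11·3.5))^(1/3)
  = (102782)^(1/3) = 46.8424 mm

46.8 mm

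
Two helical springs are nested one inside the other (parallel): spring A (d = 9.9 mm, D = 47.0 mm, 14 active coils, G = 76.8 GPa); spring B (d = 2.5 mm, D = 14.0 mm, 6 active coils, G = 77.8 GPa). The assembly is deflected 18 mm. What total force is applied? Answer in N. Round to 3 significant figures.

1560 N

k_A = Gd⁴/(8D³N_a) = (76.8×10³)(9.9⁴)/(8·47.0³·14) = 63.444 N/mm
k_B = Gd⁴/(8D³N_a) = (77.8×10³)(2.5⁴)/(8·14.0³·6) = 23.074 N/mm
Parallel: k_eq = 63.444 + 23.074 = 86.518 N/mm
F = k_eq·δ = 86.518·18 = 1557.3 N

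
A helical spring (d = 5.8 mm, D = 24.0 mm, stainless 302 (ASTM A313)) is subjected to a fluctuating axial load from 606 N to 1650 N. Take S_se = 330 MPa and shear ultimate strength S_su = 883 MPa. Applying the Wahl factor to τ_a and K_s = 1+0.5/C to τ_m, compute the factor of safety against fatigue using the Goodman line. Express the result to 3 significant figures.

C = D/d = 24.0/5.8 = 4.1379; K_W = (4C−1)/(4C−4)+0.615/C = 1.3876; K_s = 1+0.5/C = 1.1208
F_a = (F_max−F_min)/2 = 522 N; F_m = (F_max+F_min)/2 = 1128 N
τ_a = K_W·8F_aD/(πd³) = 1.3876 × 163.51 = 226.89 MPa
τ_m = K_s·8F_mD/(πd³) = 1.1208 × 353.33 = 396.02 MPa
Goodman: 1/n_f = τ_a/S_se + τ_m/S_su = 226.89/330 + 396.02/883 = 0.68754 + 0.44849 = 1.136
n_f = 1/1.136 = 0.8803

0.880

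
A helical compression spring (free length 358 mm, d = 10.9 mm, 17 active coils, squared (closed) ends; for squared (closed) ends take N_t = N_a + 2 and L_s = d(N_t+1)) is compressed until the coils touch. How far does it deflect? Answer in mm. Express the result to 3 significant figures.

140 mm

N_t = 19; L_s = 10.9·20 = 218 mm
δ_solid = L₀ − L_s = 358 − 218 = 140 mm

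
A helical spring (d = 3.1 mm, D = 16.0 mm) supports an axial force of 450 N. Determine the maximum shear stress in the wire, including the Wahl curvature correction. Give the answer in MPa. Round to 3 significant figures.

Spring index C = D/d = 16.0/3.1 = 5.1613
K_W = (4C−1)/(4C−4) + 0.615/C = 19.645/16.645 + 0.1192 = 1.2994
τ₀ = 8FD/(πd³) = 8·450·16.0/(π·3.1³) = 57600/93.591 = 615.44 MPa
τ_max = K·τ₀ = 1.2994 × 615.44 = 799.7 MPa

800 MPa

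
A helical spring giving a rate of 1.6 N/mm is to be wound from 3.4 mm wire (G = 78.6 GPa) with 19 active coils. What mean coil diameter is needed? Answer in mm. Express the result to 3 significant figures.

35.1 mm

D = (Gd⁴/(8N_a·k))^(1/3) = (78.6×10³·3.4⁴/(8·19·1.6))^(1/3)
  = (43189.1)^(1/3) = 35.0853 mm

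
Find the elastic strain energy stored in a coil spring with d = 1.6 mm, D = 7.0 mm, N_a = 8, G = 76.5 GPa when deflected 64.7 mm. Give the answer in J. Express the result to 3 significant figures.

k = Gd⁴/(8D³N_a) = (76.5×10³)(1.6⁴)/(8·7.0³·8) = 22.838 N/mm
U = ½kδ² = 0.5 × 22.838 × 64.7² = 47802 N·mm = 47.802 J

47.8 J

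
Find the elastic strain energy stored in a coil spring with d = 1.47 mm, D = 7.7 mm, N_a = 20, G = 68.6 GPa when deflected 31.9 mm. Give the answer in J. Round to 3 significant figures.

k = Gd⁴/(8D³N_a) = (68.6×10³)(1.47⁴)/(8·7.7³·20) = 4.3853 N/mm
U = ½kδ² = 0.5 × 4.3853 × 31.9² = 2231.3 N·mm = 2.2313 J

2.23 J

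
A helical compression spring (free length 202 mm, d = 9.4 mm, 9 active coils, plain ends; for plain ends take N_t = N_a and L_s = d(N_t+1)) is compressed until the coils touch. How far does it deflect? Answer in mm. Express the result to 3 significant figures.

N_t = 9; L_s = 9.4·10 = 94 mm
δ_solid = L₀ − L_s = 202 − 94 = 108 mm

108 mm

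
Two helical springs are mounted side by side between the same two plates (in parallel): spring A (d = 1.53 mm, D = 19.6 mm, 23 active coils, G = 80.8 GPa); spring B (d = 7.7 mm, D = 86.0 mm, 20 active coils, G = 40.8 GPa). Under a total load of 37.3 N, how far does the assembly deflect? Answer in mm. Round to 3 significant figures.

k_A = Gd⁴/(8D³N_a) = (80.8×10³)(1.53⁴)/(8·19.6³·23) = 0.31959 N/mm
k_B = Gd⁴/(8D³N_a) = (40.8×10³)(7.7⁴)/(8·86.0³·20) = 1.4093 N/mm
Parallel: k_eq = 0.31959 + 1.4093 = 1.7289 N/mm
δ = F/k_eq = 37.3/1.7289 = 21.574 mm

21.6 mm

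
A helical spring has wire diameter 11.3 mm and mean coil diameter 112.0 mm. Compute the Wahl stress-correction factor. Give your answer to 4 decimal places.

C = D/d = 112.0/11.3 = 9.9115
K_W = (4C−1)/(4C−4) + 0.615/C = 38.646/35.646 + 0.0620 = 1.1462

1.1462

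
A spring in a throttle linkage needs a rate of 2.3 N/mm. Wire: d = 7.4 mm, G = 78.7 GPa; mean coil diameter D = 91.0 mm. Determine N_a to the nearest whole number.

N_a = Gd⁴/(8D³k) = (78.7×10³ × 7.4⁴)/(8 × 91.0³ × 2.3)
    = 2.35994e+08 / 1.38657e+07 = 17.02 → 17 coils

17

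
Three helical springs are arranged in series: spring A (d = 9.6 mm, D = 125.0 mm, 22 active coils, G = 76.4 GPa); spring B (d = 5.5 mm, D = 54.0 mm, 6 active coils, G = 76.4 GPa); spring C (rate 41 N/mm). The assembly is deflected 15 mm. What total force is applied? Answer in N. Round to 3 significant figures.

22.7 N

k_A = Gd⁴/(8D³N_a) = (76.4×10³)(9.6⁴)/(8·125.0³·22) = 1.8877 N/mm
k_B = Gd⁴/(8D³N_a) = (76.4×10³)(5.5⁴)/(8·54.0³·6) = 9.2496 N/mm
Series: 1/k_eq = 1/1.8877 + 1/9.2496 + 1/41 = 0.66225; k_eq = 1.51 N/mm
F = k_eq·δ = 1.51·15 = 22.65 N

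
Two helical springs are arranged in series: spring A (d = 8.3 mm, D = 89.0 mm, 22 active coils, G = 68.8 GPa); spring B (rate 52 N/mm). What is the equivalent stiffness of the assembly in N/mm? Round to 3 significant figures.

k_A = Gd⁴/(8D³N_a) = (68.8×10³)(8.3⁴)/(8·89.0³·22) = 2.6316 N/mm
Series: 1/k_eq = 1/2.6316 + 1/52 = 0.39923; k_eq = 2.5048 N/mm

2.50 N/mm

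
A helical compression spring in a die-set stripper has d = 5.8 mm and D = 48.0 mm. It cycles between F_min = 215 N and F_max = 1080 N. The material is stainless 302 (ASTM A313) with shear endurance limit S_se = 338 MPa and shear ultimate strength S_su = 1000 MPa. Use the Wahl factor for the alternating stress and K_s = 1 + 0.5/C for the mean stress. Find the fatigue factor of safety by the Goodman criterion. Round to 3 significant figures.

C = D/d = 48.0/5.8 = 8.2759; K_W = (4C−1)/(4C−4)+0.615/C = 1.1774; K_s = 1+0.5/C = 1.0604
F_a = (F_max−F_min)/2 = 432.5 N; F_m = (F_max+F_min)/2 = 647.5 N
τ_a = K_W·8F_aD/(πd³) = 1.1774 × 270.95 = 319.01 MPa
τ_m = K_s·8F_mD/(πd³) = 1.0604 × 405.64 = 430.14 MPa
Goodman: 1/n_f = τ_a/S_se + τ_m/S_su = 319.01/338 + 430.14/1000 = 0.94382 + 0.43014 = 1.374
n_f = 1/1.374 = 0.7278

0.728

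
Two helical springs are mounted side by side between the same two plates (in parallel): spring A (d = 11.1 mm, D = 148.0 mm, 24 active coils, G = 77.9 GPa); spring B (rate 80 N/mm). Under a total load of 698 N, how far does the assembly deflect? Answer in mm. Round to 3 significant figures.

k_A = Gd⁴/(8D³N_a) = (77.9×10³)(11.1⁴)/(8·148.0³·24) = 1.9 N/mm
Parallel: k_eq = 1.9 + 80 = 81.9 N/mm
δ = F/k_eq = 698/81.9 = 8.5226 mm

8.52 mm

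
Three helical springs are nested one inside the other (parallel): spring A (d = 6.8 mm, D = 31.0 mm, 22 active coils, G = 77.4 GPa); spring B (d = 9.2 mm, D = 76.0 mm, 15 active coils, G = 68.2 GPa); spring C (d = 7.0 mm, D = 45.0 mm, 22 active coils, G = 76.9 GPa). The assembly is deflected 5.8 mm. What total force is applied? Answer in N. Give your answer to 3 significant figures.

304 N

k_A = Gd⁴/(8D³N_a) = (77.4×10³)(6.8⁴)/(8·31.0³·22) = 31.563 N/mm
k_B = Gd⁴/(8D³N_a) = (68.2×10³)(9.2⁴)/(8·76.0³·15) = 9.275 N/mm
k_C = Gd⁴/(8D³N_a) = (76.9×10³)(7.0⁴)/(8·45.0³·22) = 11.512 N/mm
Parallel: k_eq = 31.563 + 9.275 + 11.512 = 52.351 N/mm
F = k_eq·δ = 52.351·5.8 = 303.63 N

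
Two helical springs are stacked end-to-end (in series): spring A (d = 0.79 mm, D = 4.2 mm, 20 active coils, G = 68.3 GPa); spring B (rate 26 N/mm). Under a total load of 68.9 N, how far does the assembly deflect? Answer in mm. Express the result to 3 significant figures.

33.4 mm

k_A = Gd⁴/(8D³N_a) = (68.3×10³)(0.79⁴)/(8·4.2³·20) = 2.2442 N/mm
Series: 1/k_eq = 1/2.2442 + 1/26 = 0.48405; k_eq = 2.0659 N/mm
δ = F/k_eq = 68.9/2.0659 = 33.351 mm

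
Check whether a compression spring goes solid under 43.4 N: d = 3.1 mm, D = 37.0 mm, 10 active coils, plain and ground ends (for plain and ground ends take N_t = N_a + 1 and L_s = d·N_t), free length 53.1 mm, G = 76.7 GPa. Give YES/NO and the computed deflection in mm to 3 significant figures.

YES, δ = 24.8 mm

k = Gd⁴/(8D³N_a) = (76.7×10³)(3.1⁴)/(8·37.0³·10) = 1.748 N/mm
N_t = 11; L_s = 3.1·11 = 34.1 mm; δ_solid = L₀ − L_s = 53.1 − 34.1 = 19 mm
δ = F/k = 43.4/1.748 = 24.828 mm
δ ≥ δ_solid → spring goes solid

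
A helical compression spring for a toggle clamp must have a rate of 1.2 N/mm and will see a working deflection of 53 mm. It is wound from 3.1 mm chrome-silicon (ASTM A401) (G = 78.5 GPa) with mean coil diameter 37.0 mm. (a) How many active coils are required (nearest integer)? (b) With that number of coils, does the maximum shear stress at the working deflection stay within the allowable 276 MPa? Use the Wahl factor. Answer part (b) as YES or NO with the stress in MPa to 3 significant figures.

N_a = Gd⁴/(8D³k) = (78.5×10³)(3.1⁴)/(8·37.0³·1.2) = 14.91 → N_a = 15
Actual rate k = Gd⁴/(8D³·15) = 1.1927 N/mm
Working load F = kδ = 1.1927·53 = 63.213 N
C = 37.0/3.1 = 11.9355; K_W = (4C−1)/(4C−4)+0.615/C = 1.1201
τ_max = K_W·8FD/(πd³) = 1.1201·199.92 = 223.94 MPa
τ_max ≤ 276 MPa → acceptable

(a) 15 coils; (b) YES, τ_max = 224 MPa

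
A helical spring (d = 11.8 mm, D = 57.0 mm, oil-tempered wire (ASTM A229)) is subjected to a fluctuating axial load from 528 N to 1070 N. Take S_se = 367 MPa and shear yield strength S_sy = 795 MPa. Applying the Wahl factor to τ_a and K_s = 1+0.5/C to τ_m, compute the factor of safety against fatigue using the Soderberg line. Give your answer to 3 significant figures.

5.43

C = D/d = 57.0/11.8 = 4.8305; K_W = (4C−1)/(4C−4)+0.615/C = 1.3231; K_s = 1+0.5/C = 1.1035
F_a = (F_max−F_min)/2 = 271 N; F_m = (F_max+F_min)/2 = 799 N
τ_a = K_W·8F_aD/(πd³) = 1.3231 × 23.941 = 31.676 MPa
τ_m = K_s·8F_mD/(πd³) = 1.1035 × 70.586 = 77.892 MPa
Soderberg: 1/n_f = τ_a/S_se + τ_m/S_sy = 31.676/367 + 77.892/795 = 0.08631 + 0.09798 = 0.18429
n_f = 1/0.18429 = 5.426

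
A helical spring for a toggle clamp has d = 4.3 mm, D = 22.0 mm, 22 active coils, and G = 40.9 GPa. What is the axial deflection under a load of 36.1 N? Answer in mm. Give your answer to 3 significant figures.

k = Gd⁴/(8D³N_a) = (40.9×10³)(4.3⁴)/(8·22.0³·22) = 7.4613 N/mm
δ = F/k = 36.1 / 7.4613 = 4.8383 mm

4.84 mm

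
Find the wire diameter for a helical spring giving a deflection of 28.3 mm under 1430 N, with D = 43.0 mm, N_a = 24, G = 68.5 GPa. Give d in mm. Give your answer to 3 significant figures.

Required rate k = F/δ = 1430/28.3 = 50.53 N/mm
d = (8D³N_a·k / G)^(1/4) = (8·43.0³·24·50.53 / (68.5×10³))^0.25
  = (11261)^0.25 = 10.3013 mm

10.3 mm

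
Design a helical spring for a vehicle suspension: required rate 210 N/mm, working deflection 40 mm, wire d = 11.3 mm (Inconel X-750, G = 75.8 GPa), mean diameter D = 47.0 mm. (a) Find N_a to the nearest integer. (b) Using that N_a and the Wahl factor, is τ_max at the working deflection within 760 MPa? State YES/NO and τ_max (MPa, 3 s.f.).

N_a = Gd⁴/(8D³k) = (75.8×10³)(11.3⁴)/(8·47.0³·210) = 7.086 → N_a = 7
Actual rate k = Gd⁴/(8D³·7) = 212.57 N/mm
Working load F = kδ = 212.57·40 = 8502.8 N
C = 47.0/11.3 = 4.1593; K_W = (4C−1)/(4C−4)+0.615/C = 1.3853
τ_max = K_W·8FD/(πd³) = 1.3853·705.28 = 977 MPa
τ_max > 760 MPa → exceeds allowable

(a) 7 coils; (b) NO, τ_max = 977 MPa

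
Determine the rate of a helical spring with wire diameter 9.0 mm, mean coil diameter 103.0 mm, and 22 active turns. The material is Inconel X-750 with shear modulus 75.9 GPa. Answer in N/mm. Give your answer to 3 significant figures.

2.59 N/mm

k = Gd⁴/(8D³N_a) = (75.9×10³ × 9.0⁴) / (8 × 103.0³ × 22)
  = 4.9798e+08 / 1.9232e+08 = 2.5893 N/mm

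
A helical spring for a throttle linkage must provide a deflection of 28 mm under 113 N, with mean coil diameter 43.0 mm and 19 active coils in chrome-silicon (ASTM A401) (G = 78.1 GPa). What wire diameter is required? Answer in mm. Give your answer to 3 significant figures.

Required rate k = F/δ = 113/28 = 4.0357 N/mm
d = (8D³N_a·k / G)^(1/4) = (8·43.0³·19·4.0357 / (78.1×10³))^0.25
  = (624.48)^0.25 = 4.9990 mm

5.00 mm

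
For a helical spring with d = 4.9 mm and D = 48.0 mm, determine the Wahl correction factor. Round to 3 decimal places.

1.148

C = D/d = 48.0/4.9 = 9.7959
K_W = (4C−1)/(4C−4) + 0.615/C = 38.184/35.184 + 0.0628 = 1.1480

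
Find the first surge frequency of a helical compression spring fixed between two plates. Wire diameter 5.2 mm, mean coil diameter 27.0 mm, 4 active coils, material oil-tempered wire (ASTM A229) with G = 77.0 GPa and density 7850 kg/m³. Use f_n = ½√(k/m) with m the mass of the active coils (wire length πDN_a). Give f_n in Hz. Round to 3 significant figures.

629 Hz

k = Gd⁴/(8D³N_a) = (77.0×10³)(5.2⁴)/(8·27.0³·4) = 89.385 N/mm = 89385 N/m
Wire length L = πDN_a = π·27.0·4 = 339.29 mm
m = ρ·(πd²/4)·L = 7850 × 21.237×10⁻⁶ m² × 0.33929 m = 0.056564 kg
f_n = ½√(k/m) = 0.5·√(89385/0.056564) = 0.5·√(1.5802e+06) = 628.54 Hz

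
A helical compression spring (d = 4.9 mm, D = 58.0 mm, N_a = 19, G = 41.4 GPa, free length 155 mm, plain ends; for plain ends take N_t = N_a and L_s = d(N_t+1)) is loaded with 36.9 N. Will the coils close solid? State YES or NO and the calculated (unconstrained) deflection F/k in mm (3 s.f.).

NO, δ = 45.9 mm

k = Gd⁴/(8D³N_a) = (41.4×10³)(4.9⁴)/(8·58.0³·19) = 0.80474 N/mm
N_t = 19; L_s = 4.9·20 = 98 mm; δ_solid = L₀ − L_s = 155 − 98 = 57 mm
δ = F/k = 36.9/0.80474 = 45.853 mm
δ < δ_solid → spring does not go solid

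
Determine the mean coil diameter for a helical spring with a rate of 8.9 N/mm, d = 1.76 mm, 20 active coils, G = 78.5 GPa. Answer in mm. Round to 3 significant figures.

D = (Gd⁴/(8N_a·k))^(1/3) = (78.5×10³·1.76⁴/(8·20·8.9))^(1/3)
  = (528.945)^(1/3) = 8.0873 mm

8.09 mm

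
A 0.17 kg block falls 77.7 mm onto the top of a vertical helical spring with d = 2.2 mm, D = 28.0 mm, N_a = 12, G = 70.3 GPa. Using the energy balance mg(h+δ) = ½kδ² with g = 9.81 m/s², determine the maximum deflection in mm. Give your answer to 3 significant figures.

k = Gd⁴/(8D³N_a) = (70.3×10³)(2.2⁴)/(8·28.0³·12) = 0.78145 N/mm
W = mg = 0.17 × 9.81 = 1.6677 N
½kδ² − Wδ − Wh = 0 → δ = (W + √(W² + 2kWh))/k
δ = (1.6677 + √(2.7812 + 202.521))/0.78145 = (1.6677 + 14.328)/0.78145 = 20.47 mm

20.5 mm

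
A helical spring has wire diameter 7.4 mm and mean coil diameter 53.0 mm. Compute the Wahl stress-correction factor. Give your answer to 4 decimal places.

1.2076

C = D/d = 53.0/7.4 = 7.1622
K_W = (4C−1)/(4C−4) + 0.615/C = 27.649/24.649 + 0.0859 = 1.2076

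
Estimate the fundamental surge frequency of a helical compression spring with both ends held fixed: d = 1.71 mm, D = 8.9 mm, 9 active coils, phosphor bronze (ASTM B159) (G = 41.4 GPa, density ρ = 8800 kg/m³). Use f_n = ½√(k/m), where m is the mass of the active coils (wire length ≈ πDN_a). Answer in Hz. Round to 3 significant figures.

k = Gd⁴/(8D³N_a) = (41.4×10³)(1.71⁴)/(8·8.9³·9) = 6.974 N/mm = 6974 N/m
Wire length L = πDN_a = π·8.9·9 = 251.64 mm
m = ρ·(πd²/4)·L = 8800 × 2.2966×10⁻⁶ m² × 0.25164 m = 0.0050857 kg
f_n = ½√(k/m) = 0.5·√(6974/0.0050857) = 0.5·√(1.3713e+06) = 585.51 Hz

586 Hz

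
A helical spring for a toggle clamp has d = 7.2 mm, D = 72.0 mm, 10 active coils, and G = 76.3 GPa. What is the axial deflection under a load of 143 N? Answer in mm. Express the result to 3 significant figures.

20.8 mm

k = Gd⁴/(8D³N_a) = (76.3×10³)(7.2⁴)/(8·72.0³·10) = 6.867 N/mm
δ = F/k = 143 / 6.867 = 20.824 mm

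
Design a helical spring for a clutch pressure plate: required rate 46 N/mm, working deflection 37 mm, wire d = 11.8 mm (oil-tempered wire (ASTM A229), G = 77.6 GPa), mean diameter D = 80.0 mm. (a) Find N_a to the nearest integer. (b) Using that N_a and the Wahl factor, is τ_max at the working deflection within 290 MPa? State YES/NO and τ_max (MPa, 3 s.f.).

N_a = Gd⁴/(8D³k) = (77.6×10³)(11.8⁴)/(8·80.0³·46) = 7.985 → N_a = 8
Actual rate k = Gd⁴/(8D³·8) = 45.913 N/mm
Working load F = kδ = 45.913·37 = 1698.8 N
C = 80.0/11.8 = 6.7797; K_W = (4C−1)/(4C−4)+0.615/C = 1.2205
τ_max = K_W·8FD/(πd³) = 1.2205·210.63 = 257.07 MPa
τ_max ≤ 290 MPa → acceptable

(a) 8 coils; (b) YES, τ_max = 257 MPa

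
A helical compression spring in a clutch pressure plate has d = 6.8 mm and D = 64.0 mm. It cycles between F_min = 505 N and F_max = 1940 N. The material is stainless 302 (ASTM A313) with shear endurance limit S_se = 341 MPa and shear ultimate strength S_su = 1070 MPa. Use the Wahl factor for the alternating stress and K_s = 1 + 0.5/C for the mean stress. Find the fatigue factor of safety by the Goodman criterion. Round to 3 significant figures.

C = D/d = 64.0/6.8 = 9.4118; K_W = (4C−1)/(4C−4)+0.615/C = 1.1545; K_s = 1+0.5/C = 1.0531
F_a = (F_max−F_min)/2 = 717.5 N; F_m = (F_max+F_min)/2 = 1222.5 N
τ_a = K_W·8F_aD/(πd³) = 1.1545 × 371.89 = 429.35 MPa
τ_m = K_s·8F_mD/(πd³) = 1.0531 × 633.64 = 667.3 MPa
Goodman: 1/n_f = τ_a/S_se + τ_m/S_su = 429.35/341 + 667.3/1070 = 1.25909 + 0.62365 = 1.8827
n_f = 1/1.8827 = 0.5311

0.531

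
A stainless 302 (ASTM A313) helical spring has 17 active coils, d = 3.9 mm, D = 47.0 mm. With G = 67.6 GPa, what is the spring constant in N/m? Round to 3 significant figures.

1110 N/m

k = Gd⁴/(8D³N_a) = (67.6×10³ × 3.9⁴) / (8 × 47.0³ × 17)
  = 1.56389e+07 / 1.41199e+07 = 1.1076 N/mm = 1107.6 N/m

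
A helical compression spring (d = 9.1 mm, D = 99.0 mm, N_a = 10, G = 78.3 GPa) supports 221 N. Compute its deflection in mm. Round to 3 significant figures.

k = Gd⁴/(8D³N_a) = (78.3×10³)(9.1⁴)/(8·99.0³·10) = 6.9172 N/mm
δ = F/k = 221 / 6.9172 = 31.949 mm

31.9 mm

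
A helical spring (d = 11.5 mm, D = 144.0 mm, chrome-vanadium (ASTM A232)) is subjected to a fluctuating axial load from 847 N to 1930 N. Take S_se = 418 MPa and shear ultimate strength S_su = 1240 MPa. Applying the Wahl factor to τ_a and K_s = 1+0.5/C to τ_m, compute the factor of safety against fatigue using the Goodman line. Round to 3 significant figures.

C = D/d = 144.0/11.5 = 12.5217; K_W = (4C−1)/(4C−4)+0.615/C = 1.1142; K_s = 1+0.5/C = 1.0399
F_a = (F_max−F_min)/2 = 541.5 N; F_m = (F_max+F_min)/2 = 1388.5 N
τ_a = K_W·8F_aD/(πd³) = 1.1142 × 130.56 = 145.47 MPa
τ_m = K_s·8F_mD/(πd³) = 1.0399 × 334.78 = 348.14 MPa
Goodman: 1/n_f = τ_a/S_se + τ_m/S_su = 145.47/418 + 348.14/1240 = 0.34801 + 0.28076 = 0.62878
n_f = 1/0.62878 = 1.59

1.59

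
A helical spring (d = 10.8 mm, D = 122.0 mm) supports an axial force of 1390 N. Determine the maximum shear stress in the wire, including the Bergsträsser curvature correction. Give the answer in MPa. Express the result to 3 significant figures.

383 MPa

Spring index C = D/d = 122.0/10.8 = 11.2963
K_B = (4C+2)/(4C−3) = 47.185/42.185 = 1.1185
τ₀ = 8FD/(πd³) = 8·1390·122.0/(π·10.8³) = 1.35664e+06/3957.5 = 342.8 MPa
τ_max = K·τ₀ = 1.1185 × 342.8 = 383.43 MPa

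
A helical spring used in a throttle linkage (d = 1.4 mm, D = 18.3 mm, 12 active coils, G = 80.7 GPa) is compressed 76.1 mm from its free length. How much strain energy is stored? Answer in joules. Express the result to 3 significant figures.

k = Gd⁴/(8D³N_a) = (80.7×10³)(1.4⁴)/(8·18.3³·12) = 0.52694 N/mm
U = ½kδ² = 0.5 × 0.52694 × 76.1² = 1525.8 N·mm = 1.5258 J

1.53 J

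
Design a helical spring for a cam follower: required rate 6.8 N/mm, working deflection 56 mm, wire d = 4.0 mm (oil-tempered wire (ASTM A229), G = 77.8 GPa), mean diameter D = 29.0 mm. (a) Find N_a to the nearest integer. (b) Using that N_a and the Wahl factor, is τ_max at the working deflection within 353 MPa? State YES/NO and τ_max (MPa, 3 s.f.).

N_a = Gd⁴/(8D³k) = (77.8×10³)(4.0⁴)/(8·29.0³·6.8) = 15.01 → N_a = 15
Actual rate k = Gd⁴/(8D³·15) = 6.8053 N/mm
Working load F = kδ = 6.8053·56 = 381.09 N
C = 29.0/4.0 = 7.2500; K_W = (4C−1)/(4C−4)+0.615/C = 1.2048
τ_max = K_W·8FD/(πd³) = 1.2048·439.73 = 529.8 MPa
τ_max > 353 MPa → exceeds allowable

(a) 15 coils; (b) NO, τ_max = 530 MPa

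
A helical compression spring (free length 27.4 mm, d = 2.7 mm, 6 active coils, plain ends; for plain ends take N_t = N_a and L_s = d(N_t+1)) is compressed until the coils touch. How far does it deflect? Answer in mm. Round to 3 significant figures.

N_t = 6; L_s = 2.7·7 = 18.9 mm
δ_solid = L₀ − L_s = 27.4 − 18.9 = 8.5 mm

8.50 mm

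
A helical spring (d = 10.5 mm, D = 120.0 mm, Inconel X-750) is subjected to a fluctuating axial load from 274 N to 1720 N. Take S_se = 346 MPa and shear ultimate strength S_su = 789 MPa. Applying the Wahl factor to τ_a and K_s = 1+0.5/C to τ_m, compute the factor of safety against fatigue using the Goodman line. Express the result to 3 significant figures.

C = D/d = 120.0/10.5 = 11.4286; K_W = (4C−1)/(4C−4)+0.615/C = 1.1257; K_s = 1+0.5/C = 1.0437
F_a = (F_max−F_min)/2 = 723 N; F_m = (F_max+F_min)/2 = 997 N
τ_a = K_W·8F_aD/(πd³) = 1.1257 × 190.85 = 214.85 MPa
τ_m = K_s·8F_mD/(πd³) = 1.0437 × 263.18 = 274.69 MPa
Goodman: 1/n_f = τ_a/S_se + τ_m/S_su = 214.85/346 + 274.69/789 = 0.62094 + 0.34815 = 0.96909
n_f = 1/0.96909 = 1.032

1.03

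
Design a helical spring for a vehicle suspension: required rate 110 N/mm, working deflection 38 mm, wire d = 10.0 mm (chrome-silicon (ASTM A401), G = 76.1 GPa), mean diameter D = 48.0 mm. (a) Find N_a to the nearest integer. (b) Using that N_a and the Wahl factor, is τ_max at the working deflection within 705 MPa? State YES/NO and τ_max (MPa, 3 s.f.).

N_a = Gd⁴/(8D³k) = (76.1×10³)(10.0⁴)/(8·48.0³·110) = 7.819 → N_a = 8
Actual rate k = Gd⁴/(8D³·8) = 107.52 N/mm
Working load F = kδ = 107.52·38 = 4085.7 N
C = 48.0/10.0 = 4.8000; K_W = (4C−1)/(4C−4)+0.615/C = 1.3255
τ_max = K_W·8FD/(πd³) = 1.3255·499.4 = 661.95 MPa
τ_max ≤ 705 MPa → acceptable

(a) 8 coils; (b) YES, τ_max = 662 MPa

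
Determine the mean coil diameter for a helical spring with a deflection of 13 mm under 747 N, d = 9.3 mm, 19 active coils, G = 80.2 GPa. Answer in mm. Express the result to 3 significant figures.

Required rate k = F/δ = 747/13 = 57.462 N/mm
D = (Gd⁴/(8N_a·k))^(1/3) = (80.2×10³·9.3⁴/(8·19·57.462))^(1/3)
  = (68688.7)^(1/3) = 40.9539 mm

41.0 mm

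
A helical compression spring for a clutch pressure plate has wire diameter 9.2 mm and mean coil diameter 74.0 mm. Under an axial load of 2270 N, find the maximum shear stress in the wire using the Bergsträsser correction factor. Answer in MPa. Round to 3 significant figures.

Spring index C = D/d = 74.0/9.2 = 8.0435
K_B = (4C+2)/(4C−3) = 34.174/29.174 = 1.1714
τ₀ = 8FD/(πd³) = 8·2270·74.0/(π·9.2³) = 1.34384e+06/2446.3 = 549.33 MPa
τ_max = K·τ₀ = 1.1714 × 549.33 = 643.48 MPa

643 MPa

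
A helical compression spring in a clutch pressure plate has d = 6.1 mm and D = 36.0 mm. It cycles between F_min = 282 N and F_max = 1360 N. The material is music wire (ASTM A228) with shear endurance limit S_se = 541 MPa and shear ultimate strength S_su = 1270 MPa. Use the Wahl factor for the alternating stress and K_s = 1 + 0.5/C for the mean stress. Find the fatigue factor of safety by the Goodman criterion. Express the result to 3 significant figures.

1.27

C = D/d = 36.0/6.1 = 5.9016; K_W = (4C−1)/(4C−4)+0.615/C = 1.2572; K_s = 1+0.5/C = 1.0847
F_a = (F_max−F_min)/2 = 539 N; F_m = (F_max+F_min)/2 = 821 N
τ_a = K_W·8F_aD/(πd³) = 1.2572 × 217.69 = 273.69 MPa
τ_m = K_s·8F_mD/(πd³) = 1.0847 × 331.59 = 359.68 MPa
Goodman: 1/n_f = τ_a/S_se + τ_m/S_su = 273.69/541 + 359.68/1270 = 0.50589 + 0.28321 = 0.7891
n_f = 1/0.7891 = 1.267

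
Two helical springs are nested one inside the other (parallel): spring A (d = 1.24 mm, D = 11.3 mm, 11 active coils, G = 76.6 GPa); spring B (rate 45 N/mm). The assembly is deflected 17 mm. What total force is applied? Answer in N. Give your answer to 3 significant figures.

k_A = Gd⁴/(8D³N_a) = (76.6×10³)(1.24⁴)/(8·11.3³·11) = 1.4263 N/mm
Parallel: k_eq = 1.4263 + 45 = 46.426 N/mm
F = k_eq·δ = 46.426·17 = 789.25 N

789 N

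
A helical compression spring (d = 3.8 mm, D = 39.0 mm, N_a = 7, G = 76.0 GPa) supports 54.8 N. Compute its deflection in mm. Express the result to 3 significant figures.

11.5 mm

k = Gd⁴/(8D³N_a) = (76.0×10³)(3.8⁴)/(8·39.0³·7) = 4.7705 N/mm
δ = F/k = 54.8 / 4.7705 = 11.487 mm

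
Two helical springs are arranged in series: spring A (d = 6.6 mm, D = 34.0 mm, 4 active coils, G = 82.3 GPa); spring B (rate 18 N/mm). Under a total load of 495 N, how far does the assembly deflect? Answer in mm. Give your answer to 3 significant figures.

31.5 mm

k_A = Gd⁴/(8D³N_a) = (82.3×10³)(6.6⁴)/(8·34.0³·4) = 124.16 N/mm
Series: 1/k_eq = 1/124.16 + 1/18 = 0.06361; k_eq = 15.721 N/mm
δ = F/k_eq = 495/15.721 = 31.487 mm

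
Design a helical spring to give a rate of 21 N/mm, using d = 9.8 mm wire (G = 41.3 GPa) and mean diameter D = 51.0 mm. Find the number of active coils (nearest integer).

17

N_a = Gd⁴/(8D³k) = (41.3×10³ × 9.8⁴)/(8 × 51.0³ × 21)
    = 3.80938e+08 / 2.22854e+07 = 17.09 → 17 coils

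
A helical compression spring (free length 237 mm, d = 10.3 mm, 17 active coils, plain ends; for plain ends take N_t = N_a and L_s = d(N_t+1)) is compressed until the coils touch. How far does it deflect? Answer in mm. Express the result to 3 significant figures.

51.6 mm

N_t = 17; L_s = 10.3·18 = 185.4 mm
δ_solid = L₀ − L_s = 237 − 185.4 = 51.6 mm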